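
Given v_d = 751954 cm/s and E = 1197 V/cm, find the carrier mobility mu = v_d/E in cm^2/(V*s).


Step 1: mu = v_d / E
Step 2: mu = 751954 / 1197
Step 3: mu = 628.2 cm^2/(V*s)

628.2


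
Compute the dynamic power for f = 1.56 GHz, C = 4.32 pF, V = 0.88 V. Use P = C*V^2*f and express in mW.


Step 1: V^2 = 0.88^2 = 0.7744 V^2
Step 2: P = C*V^2*f = 4.32e-12 F * 0.7744 * 1.56e9 Hz
Step 3: P = 5.21883648e-03 W
Step 4: P = 5.219 mW

5.219


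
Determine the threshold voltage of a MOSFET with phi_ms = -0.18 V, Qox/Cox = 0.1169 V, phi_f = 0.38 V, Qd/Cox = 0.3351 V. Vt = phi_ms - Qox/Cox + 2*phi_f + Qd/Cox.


Step 1: Vt = phi_ms - Qox/Cox + 2*phi_f + Qd/Cox
Step 2: Vt = -0.18 - 0.1169 + 2*0.38 + 0.3351
Step 3: Vt = -0.18 - 0.1169 + 0.76 + 0.3351
Step 4: Vt = 0.7982 V

0.7982


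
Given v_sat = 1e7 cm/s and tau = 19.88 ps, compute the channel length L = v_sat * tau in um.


Step 1: tau in seconds = 19.88 ps * 1e-12 = 1.9880e-11 s
Step 2: L = v_sat * tau = 1e7 * 1.9880e-11 = 1.9880e-04 cm
Step 3: L in um = 1.9880e-04 * 1e4 = 1.988 um

1.988


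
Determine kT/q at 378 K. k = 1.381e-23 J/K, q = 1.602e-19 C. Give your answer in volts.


Step 1: kT = 1.381e-23 * 378 = 5.22018e-21 J
Step 2: Vt = kT/q = 5.22018e-21 / 1.602e-19
Step 3: Vt = 0.03259 V

0.03259


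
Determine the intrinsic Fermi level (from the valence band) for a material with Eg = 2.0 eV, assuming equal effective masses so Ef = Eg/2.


Step 1: For an intrinsic semiconductor, the Fermi level sits at midgap.
Step 2: Ef = Eg / 2 = 2.0 / 2 = 1.0 eV

1.0


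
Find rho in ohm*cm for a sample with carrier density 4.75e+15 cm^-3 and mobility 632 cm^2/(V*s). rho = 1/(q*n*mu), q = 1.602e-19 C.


Step 1: sigma = q * n * mu = 1.602e-19 * 4.75e+15 * 632 = 4.80920e-01 S/cm
Step 2: rho = 1 / sigma = 1 / 4.80920e-01 = 2.079 ohm*cm

2.079


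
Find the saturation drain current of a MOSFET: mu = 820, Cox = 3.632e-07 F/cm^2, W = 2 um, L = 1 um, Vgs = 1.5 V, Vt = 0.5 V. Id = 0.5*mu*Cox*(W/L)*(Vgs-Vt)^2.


Step 1: Overdrive voltage Vov = Vgs - Vt = 1.5 - 0.5 = 1.0 V
Step 2: W/L = 2/1 = 2
Step 3: Id = 0.5 * 820 * 3.632e-07 * 2 * 1.0^2
Step 4: Id = 2.98e-04 A

2.98e-04


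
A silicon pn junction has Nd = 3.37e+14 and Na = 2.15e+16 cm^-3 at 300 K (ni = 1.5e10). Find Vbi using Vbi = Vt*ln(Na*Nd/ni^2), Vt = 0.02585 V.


Step 1: Compute Na*Nd/ni^2 = 2.15e+16 * 3.37e+14 / (1.5e10)^2 = 3.2202e+10
Step 2: ln(3.2202e+10) = 24.1953
Step 3: Vbi = 0.02585 * 24.1953 = 0.625 V

0.625


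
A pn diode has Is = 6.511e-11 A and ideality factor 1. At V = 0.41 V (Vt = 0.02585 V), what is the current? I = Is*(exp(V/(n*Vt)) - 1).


Step 1: V/(n*Vt) = 0.41/(1*0.02585) = 15.8607
Step 2: exp(15.8607) = 7.7306e+06
Step 3: I = 6.511e-11 * (7.7306e+06 - 1) = 5.03e-04 A

5.03e-04


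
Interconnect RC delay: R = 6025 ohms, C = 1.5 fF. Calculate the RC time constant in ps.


Step 1: tau = R * C
Step 2: tau = 6025 * 1.5 fF = 6025 * 1.5e-15 F
Step 3: tau = 9.0375e-12 s = 9.0375 ps

9.0375


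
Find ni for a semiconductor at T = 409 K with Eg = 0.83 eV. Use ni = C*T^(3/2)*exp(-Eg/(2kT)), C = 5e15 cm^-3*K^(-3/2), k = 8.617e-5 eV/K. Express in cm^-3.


Step 1: Compute kT = 8.617e-5 * 409 = 0.03524353 eV
Step 2: Exponent = -Eg/(2kT) = -0.83/(2*0.03524353) = -11.77521
Step 3: T^(3/2) = 409^1.5 = 8271.51
Step 4: ni = 5e15 * 8271.51 * exp(-11.77521) = 3.18e+14 cm^-3

3.18e+14


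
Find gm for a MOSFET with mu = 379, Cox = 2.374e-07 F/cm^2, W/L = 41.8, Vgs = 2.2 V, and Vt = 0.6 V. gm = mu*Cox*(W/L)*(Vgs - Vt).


Step 1: Vov = Vgs - Vt = 2.2 - 0.6 = 1.6 V
Step 2: gm = mu * Cox * (W/L) * Vov
Step 3: gm = 379 * 2.374e-07 * 41.8 * 1.6 = 6.02e-03 S

6.02e-03


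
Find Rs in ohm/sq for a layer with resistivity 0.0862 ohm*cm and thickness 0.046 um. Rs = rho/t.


Step 1: Convert thickness to cm: t = 0.046 um = 4.6000e-06 cm
Step 2: Rs = rho / t = 0.0862 / 4.6000e-06
Step 3: Rs = 18739.1 ohm/sq

18739.1


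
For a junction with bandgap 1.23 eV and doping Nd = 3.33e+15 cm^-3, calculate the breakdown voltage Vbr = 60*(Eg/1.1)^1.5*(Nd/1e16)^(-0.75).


Step 1: Eg/1.1 = 1.23/1.1 = 1.118182
Step 2: (Eg/1.1)^1.5 = 1.118182^1.5 = 1.182412
Step 3: (Nd/1e16)^(-0.75) = (0.333)^(-0.75) = 2.281218
Step 4: Vbr = 60 * 1.182412 * 2.281218 = 161.8 V

161.8


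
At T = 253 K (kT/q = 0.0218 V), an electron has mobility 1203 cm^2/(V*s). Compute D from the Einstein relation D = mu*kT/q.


Step 1: D = mu * (kT/q)
Step 2: D = 1203 * 0.0218
Step 3: D = 26.23 cm^2/s

26.23


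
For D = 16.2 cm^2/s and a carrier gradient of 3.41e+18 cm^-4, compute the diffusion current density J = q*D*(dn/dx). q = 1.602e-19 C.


Step 1: J = q * D * (dn/dx)
Step 2: J = 1.602e-19 * 16.2 * 3.41e+18
Step 3: J = 8.85e+00 A/cm^2

8.85e+00


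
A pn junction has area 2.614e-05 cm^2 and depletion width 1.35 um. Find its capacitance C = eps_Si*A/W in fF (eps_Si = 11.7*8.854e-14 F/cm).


Step 1: eps_Si = 11.7 * 8.854e-14 = 1.035918e-12 F/cm
Step 2: W in cm = 1.35 * 1e-4 = 1.35e-04 cm
Step 3: C = 1.035918e-12 * 2.614e-05 / 1.35e-04 = 2.005844e-13 F
Step 4: C = 200.58 fF

200.58


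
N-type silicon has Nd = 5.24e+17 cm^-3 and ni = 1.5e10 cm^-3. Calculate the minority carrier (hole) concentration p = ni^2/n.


Step 1: Since Nd >> ni, n ≈ Nd = 5.24e+17 cm^-3
Step 2: p = ni^2 / n = (1.5e10)^2 / 5.24e+17
Step 3: p = 2.25e20 / 5.24e+17 = 4.29e+02 cm^-3

4.29e+02


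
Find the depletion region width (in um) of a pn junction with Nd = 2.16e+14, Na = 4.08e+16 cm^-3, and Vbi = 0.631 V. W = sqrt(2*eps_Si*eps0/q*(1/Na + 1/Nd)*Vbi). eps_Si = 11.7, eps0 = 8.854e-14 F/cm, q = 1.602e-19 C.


Step 1: 1/Na + 1/Nd = 1/4.08e+16 + 1/2.16e+14 = 4.65414e-15
Step 2: 2*eps*eps0/q = 2*11.7*8.854e-14/1.602e-19 = 1.293281e+07
Step 3: W^2 = 1.293281e+07 * 4.65414e-15 * 0.631 = 3.79806e-08
Step 4: W = sqrt(3.79806e-08) = 1.949e-04 cm = 1.949 um

1.949


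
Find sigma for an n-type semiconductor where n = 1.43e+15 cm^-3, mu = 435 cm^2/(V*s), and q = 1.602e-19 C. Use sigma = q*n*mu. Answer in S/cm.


Step 1: sigma = q * n * mu
Step 2: sigma = 1.602e-19 * 1.43e+15 * 435
Step 3: sigma = 9.965e-02 S/cm

9.965e-02


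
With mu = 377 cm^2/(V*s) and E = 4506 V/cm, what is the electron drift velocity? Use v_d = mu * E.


Step 1: v_d = mu * E
Step 2: v_d = 377 * 4506 = 1698762
Step 3: v_d = 1.70e+06 cm/s

1.70e+06


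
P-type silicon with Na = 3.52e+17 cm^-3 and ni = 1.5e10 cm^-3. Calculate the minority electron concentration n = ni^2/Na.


Step 1: Majority hole concentration p ≈ Na = 3.52e+17 cm^-3
Step 2: n = ni^2 / Na = (1.5e10)^2 / 3.52e+17
Step 3: n = 6.39e+02 cm^-3

6.39e+02


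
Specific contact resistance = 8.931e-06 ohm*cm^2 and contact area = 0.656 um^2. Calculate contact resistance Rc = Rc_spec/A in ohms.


Step 1: Convert area to cm^2: 0.656 um^2 = 6.5600e-09 cm^2
Step 2: Rc = Rc_spec / A = 8.931e-06 / 6.5600e-09
Step 3: Rc = 1.36e+03 ohms

1.36e+03


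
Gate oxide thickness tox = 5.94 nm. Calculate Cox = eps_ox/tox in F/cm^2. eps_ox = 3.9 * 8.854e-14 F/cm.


Step 1: eps_ox = 3.9 * 8.854e-14 = 3.45306e-13 F/cm
Step 2: tox in cm = 5.94 nm * 1e-7 = 5.9400e-07 cm
Step 3: Cox = 3.45306e-13 / 5.9400e-07 = 5.81e-07 F/cm^2

5.81e-07


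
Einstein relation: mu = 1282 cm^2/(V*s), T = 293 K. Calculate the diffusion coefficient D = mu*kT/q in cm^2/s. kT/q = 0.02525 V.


Step 1: D = mu * (kT/q)
Step 2: D = 1282 * 0.02525
Step 3: D = 32.37 cm^2/s

32.37


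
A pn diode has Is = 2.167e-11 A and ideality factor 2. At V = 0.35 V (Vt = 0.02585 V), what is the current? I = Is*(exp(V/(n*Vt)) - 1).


Step 1: V/(n*Vt) = 0.35/(2*0.02585) = 6.7698
Step 2: exp(6.7698) = 8.7114e+02
Step 3: I = 2.167e-11 * (8.7114e+02 - 1) = 1.89e-08 A

1.89e-08


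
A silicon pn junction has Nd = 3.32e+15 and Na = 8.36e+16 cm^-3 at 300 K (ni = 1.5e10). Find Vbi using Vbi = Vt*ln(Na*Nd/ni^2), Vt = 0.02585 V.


Step 1: Compute Na*Nd/ni^2 = 8.36e+16 * 3.32e+15 / (1.5e10)^2 = 1.2336e+12
Step 2: ln(1.2336e+12) = 27.8410
Step 3: Vbi = 0.02585 * 27.8410 = 0.72 V

0.72


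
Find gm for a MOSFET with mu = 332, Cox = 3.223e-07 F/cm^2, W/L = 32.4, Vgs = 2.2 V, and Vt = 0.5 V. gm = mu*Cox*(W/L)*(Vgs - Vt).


Step 1: Vov = Vgs - Vt = 2.2 - 0.5 = 1.7 V
Step 2: gm = mu * Cox * (W/L) * Vov
Step 3: gm = 332 * 3.223e-07 * 32.4 * 1.7 = 5.89e-03 S

5.89e-03


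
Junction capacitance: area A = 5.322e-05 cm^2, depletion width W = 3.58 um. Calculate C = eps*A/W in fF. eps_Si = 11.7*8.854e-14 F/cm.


Step 1: eps_Si = 11.7 * 8.854e-14 = 1.035918e-12 F/cm
Step 2: W in cm = 3.58 * 1e-4 = 3.58e-04 cm
Step 3: C = 1.035918e-12 * 5.322e-05 / 3.58e-04 = 1.539988e-13 F
Step 4: C = 154.0 fF

154.0


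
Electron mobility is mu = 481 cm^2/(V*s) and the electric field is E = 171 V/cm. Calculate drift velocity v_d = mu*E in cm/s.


Step 1: v_d = mu * E
Step 2: v_d = 481 * 171 = 82251
Step 3: v_d = 8.23e+04 cm/s

8.23e+04


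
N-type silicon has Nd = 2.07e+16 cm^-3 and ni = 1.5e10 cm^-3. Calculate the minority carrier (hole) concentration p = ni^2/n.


Step 1: Since Nd >> ni, n ≈ Nd = 2.07e+16 cm^-3
Step 2: p = ni^2 / n = (1.5e10)^2 / 2.07e+16
Step 3: p = 2.25e20 / 2.07e+16 = 1.09e+04 cm^-3

1.09e+04


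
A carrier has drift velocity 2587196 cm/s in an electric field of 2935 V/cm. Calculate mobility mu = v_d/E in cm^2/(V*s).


Step 1: mu = v_d / E
Step 2: mu = 2587196 / 2935
Step 3: mu = 881.5 cm^2/(V*s)

881.5


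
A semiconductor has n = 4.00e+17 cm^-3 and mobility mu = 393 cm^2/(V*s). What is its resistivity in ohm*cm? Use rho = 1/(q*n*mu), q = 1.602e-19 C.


Step 1: sigma = q * n * mu = 1.602e-19 * 4.00e+17 * 393 = 2.51834e+01 S/cm
Step 2: rho = 1 / sigma = 1 / 2.51834e+01 = 0.03971 ohm*cm

0.03971


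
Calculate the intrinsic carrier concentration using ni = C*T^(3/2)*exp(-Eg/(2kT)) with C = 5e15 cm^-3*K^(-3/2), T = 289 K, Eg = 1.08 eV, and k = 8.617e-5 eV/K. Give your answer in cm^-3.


Step 1: Compute kT = 8.617e-5 * 289 = 0.02490313 eV
Step 2: Exponent = -Eg/(2kT) = -1.08/(2*0.02490313) = -21.68402
Step 3: T^(3/2) = 289^1.5 = 4913.00
Step 4: ni = 5e15 * 4913.00 * exp(-21.68402) = 9.40e+09 cm^-3

9.40e+09


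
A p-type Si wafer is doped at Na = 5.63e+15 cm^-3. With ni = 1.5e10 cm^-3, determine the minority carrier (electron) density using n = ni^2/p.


Step 1: Majority hole concentration p ≈ Na = 5.63e+15 cm^-3
Step 2: n = ni^2 / Na = (1.5e10)^2 / 5.63e+15
Step 3: n = 4.00e+04 cm^-3

4.00e+04


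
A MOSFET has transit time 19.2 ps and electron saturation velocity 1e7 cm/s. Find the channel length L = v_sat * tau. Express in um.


Step 1: tau in seconds = 19.2 ps * 1e-12 = 1.9200e-11 s
Step 2: L = v_sat * tau = 1e7 * 1.9200e-11 = 1.9200e-04 cm
Step 3: L in um = 1.9200e-04 * 1e4 = 1.92 um

1.92


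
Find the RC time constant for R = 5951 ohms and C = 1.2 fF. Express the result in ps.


Step 1: tau = R * C
Step 2: tau = 5951 * 1.2 fF = 5951 * 1.2e-15 F
Step 3: tau = 7.1412e-12 s = 7.1412 ps

7.1412


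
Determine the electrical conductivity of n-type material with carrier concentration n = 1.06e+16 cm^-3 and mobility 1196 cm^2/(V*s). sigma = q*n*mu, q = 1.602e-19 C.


Step 1: sigma = q * n * mu
Step 2: sigma = 1.602e-19 * 1.06e+16 * 1196
Step 3: sigma = 2.031e+00 S/cm

2.031e+00


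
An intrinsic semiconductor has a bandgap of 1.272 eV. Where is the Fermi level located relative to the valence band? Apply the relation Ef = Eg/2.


Step 1: For an intrinsic semiconductor, the Fermi level sits at midgap.
Step 2: Ef = Eg / 2 = 1.272 / 2 = 0.636 eV

0.636


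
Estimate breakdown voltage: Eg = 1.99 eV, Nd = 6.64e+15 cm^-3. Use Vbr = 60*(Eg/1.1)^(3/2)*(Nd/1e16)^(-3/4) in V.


Step 1: Eg/1.1 = 1.99/1.1 = 1.809091
Step 2: (Eg/1.1)^1.5 = 1.809091^1.5 = 2.433272
Step 3: (Nd/1e16)^(-0.75) = (0.664)^(-0.75) = 1.359483
Step 4: Vbr = 60 * 2.433272 * 1.359483 = 198.5 V

198.5


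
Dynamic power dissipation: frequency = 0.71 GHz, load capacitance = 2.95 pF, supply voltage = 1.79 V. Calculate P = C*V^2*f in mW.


Step 1: V^2 = 1.79^2 = 3.2041 V^2
Step 2: P = C*V^2*f = 2.95e-12 F * 3.2041 * 0.71e9 Hz
Step 3: P = 6.71098745e-03 W
Step 4: P = 6.711 mW

6.711


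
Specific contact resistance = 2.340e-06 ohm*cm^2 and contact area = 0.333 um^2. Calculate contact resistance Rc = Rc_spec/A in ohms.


Step 1: Convert area to cm^2: 0.333 um^2 = 3.3300e-09 cm^2
Step 2: Rc = Rc_spec / A = 2.340e-06 / 3.3300e-09
Step 3: Rc = 7.03e+02 ohms

7.03e+02


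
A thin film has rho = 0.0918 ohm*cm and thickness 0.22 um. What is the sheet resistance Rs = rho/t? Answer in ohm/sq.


Step 1: Convert thickness to cm: t = 0.22 um = 2.2000e-05 cm
Step 2: Rs = rho / t = 0.0918 / 2.2000e-05
Step 3: Rs = 4172.7 ohm/sq

4172.7


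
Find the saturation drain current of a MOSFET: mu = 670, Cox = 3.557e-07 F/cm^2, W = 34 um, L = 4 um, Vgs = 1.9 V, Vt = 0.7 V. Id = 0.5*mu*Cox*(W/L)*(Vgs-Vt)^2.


Step 1: Overdrive voltage Vov = Vgs - Vt = 1.9 - 0.7 = 1.2 V
Step 2: W/L = 34/4 = 8.5
Step 3: Id = 0.5 * 670 * 3.557e-07 * 8.5 * 1.2^2
Step 4: Id = 1.46e-03 A

1.46e-03


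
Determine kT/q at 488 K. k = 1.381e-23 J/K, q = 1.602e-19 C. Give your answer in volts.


Step 1: kT = 1.381e-23 * 488 = 6.73928e-21 J
Step 2: Vt = kT/q = 6.73928e-21 / 1.602e-19
Step 3: Vt = 0.04207 V

0.04207


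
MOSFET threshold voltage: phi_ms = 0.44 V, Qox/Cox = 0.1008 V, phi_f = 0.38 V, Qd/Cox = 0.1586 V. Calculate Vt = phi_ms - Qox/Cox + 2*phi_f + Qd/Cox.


Step 1: Vt = phi_ms - Qox/Cox + 2*phi_f + Qd/Cox
Step 2: Vt = 0.44 - 0.1008 + 2*0.38 + 0.1586
Step 3: Vt = 0.44 - 0.1008 + 0.76 + 0.1586
Step 4: Vt = 1.2578 V

1.2578


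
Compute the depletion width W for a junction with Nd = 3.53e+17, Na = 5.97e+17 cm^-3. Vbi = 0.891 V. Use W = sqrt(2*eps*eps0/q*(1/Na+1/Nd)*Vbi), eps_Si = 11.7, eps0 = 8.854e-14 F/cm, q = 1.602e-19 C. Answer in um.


Step 1: 1/Na + 1/Nd = 1/5.97e+17 + 1/3.53e+17 = 4.50790e-18
Step 2: 2*eps*eps0/q = 2*11.7*8.854e-14/1.602e-19 = 1.293281e+07
Step 3: W^2 = 1.293281e+07 * 4.50790e-18 * 0.891 = 5.19451e-11
Step 4: W = sqrt(5.19451e-11) = 7.207e-06 cm = 0.07207 um

0.07207


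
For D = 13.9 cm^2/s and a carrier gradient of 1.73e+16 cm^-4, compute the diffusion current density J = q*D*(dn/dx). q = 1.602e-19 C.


Step 1: J = q * D * (dn/dx)
Step 2: J = 1.602e-19 * 13.9 * 1.73e+16
Step 3: J = 3.85e-02 A/cm^2

3.85e-02


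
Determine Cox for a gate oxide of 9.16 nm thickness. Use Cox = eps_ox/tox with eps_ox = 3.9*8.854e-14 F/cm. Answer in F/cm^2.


Step 1: eps_ox = 3.9 * 8.854e-14 = 3.45306e-13 F/cm
Step 2: tox in cm = 9.16 nm * 1e-7 = 9.1600e-07 cm
Step 3: Cox = 3.45306e-13 / 9.1600e-07 = 3.77e-07 F/cm^2

3.77e-07


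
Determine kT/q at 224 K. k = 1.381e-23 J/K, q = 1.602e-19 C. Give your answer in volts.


Step 1: kT = 1.381e-23 * 224 = 3.09344e-21 J
Step 2: Vt = kT/q = 3.09344e-21 / 1.602e-19
Step 3: Vt = 0.01931 V

0.01931


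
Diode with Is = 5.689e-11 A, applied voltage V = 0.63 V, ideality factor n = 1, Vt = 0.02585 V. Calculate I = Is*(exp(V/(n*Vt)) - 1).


Step 1: V/(n*Vt) = 0.63/(1*0.02585) = 24.3714
Step 2: exp(24.3714) = 3.8403e+10
Step 3: I = 5.689e-11 * (3.8403e+10 - 1) = 2.18e+00 A

2.18e+00


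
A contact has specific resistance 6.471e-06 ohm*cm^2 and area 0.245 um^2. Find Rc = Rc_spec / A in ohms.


Step 1: Convert area to cm^2: 0.245 um^2 = 2.4500e-09 cm^2
Step 2: Rc = Rc_spec / A = 6.471e-06 / 2.4500e-09
Step 3: Rc = 2.64e+03 ohms

2.64e+03


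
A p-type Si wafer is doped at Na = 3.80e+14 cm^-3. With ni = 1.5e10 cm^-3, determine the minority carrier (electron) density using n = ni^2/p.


Step 1: Majority hole concentration p ≈ Na = 3.80e+14 cm^-3
Step 2: n = ni^2 / Na = (1.5e10)^2 / 3.80e+14
Step 3: n = 5.92e+05 cm^-3

5.92e+05


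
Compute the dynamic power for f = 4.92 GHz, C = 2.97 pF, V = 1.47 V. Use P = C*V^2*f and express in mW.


Step 1: V^2 = 1.47^2 = 2.1609 V^2
Step 2: P = C*V^2*f = 2.97e-12 F * 2.1609 * 4.92e9 Hz
Step 3: P = 3.157593516e-02 W
Step 4: P = 31.576 mW

31.576


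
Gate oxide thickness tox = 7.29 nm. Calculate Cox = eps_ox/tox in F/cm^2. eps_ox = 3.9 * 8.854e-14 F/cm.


Step 1: eps_ox = 3.9 * 8.854e-14 = 3.45306e-13 F/cm
Step 2: tox in cm = 7.29 nm * 1e-7 = 7.2900e-07 cm
Step 3: Cox = 3.45306e-13 / 7.2900e-07 = 4.74e-07 F/cm^2

4.74e-07


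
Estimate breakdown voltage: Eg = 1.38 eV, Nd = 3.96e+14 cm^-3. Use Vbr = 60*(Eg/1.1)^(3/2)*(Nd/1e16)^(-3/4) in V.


Step 1: Eg/1.1 = 1.38/1.1 = 1.254545
Step 2: (Eg/1.1)^1.5 = 1.254545^1.5 = 1.405172
Step 3: (Nd/1e16)^(-0.75) = (0.0396)^(-0.75) = 11.264933
Step 4: Vbr = 60 * 1.405172 * 11.264933 = 949.8 V

949.8


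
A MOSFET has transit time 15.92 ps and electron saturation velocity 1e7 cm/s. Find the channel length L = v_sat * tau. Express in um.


Step 1: tau in seconds = 15.92 ps * 1e-12 = 1.5920e-11 s
Step 2: L = v_sat * tau = 1e7 * 1.5920e-11 = 1.5920e-04 cm
Step 3: L in um = 1.5920e-04 * 1e4 = 1.592 um

1.592


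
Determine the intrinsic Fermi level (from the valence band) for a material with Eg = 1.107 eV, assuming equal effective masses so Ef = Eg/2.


Step 1: For an intrinsic semiconductor, the Fermi level sits at midgap.
Step 2: Ef = Eg / 2 = 1.107 / 2 = 0.5535 eV

0.5535


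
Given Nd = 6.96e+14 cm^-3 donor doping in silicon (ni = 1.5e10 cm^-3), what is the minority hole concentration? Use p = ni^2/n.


Step 1: Since Nd >> ni, n ≈ Nd = 6.96e+14 cm^-3
Step 2: p = ni^2 / n = (1.5e10)^2 / 6.96e+14
Step 3: p = 2.25e20 / 6.96e+14 = 3.23e+05 cm^-3

3.23e+05


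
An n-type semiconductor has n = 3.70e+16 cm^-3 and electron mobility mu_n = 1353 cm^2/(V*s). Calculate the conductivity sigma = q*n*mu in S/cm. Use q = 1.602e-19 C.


Step 1: sigma = q * n * mu
Step 2: sigma = 1.602e-19 * 3.70e+16 * 1353
Step 3: sigma = 8.020e+00 S/cm

8.020e+00


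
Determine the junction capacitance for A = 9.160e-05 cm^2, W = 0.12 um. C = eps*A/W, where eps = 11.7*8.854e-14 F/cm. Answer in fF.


Step 1: eps_Si = 11.7 * 8.854e-14 = 1.035918e-12 F/cm
Step 2: W in cm = 0.12 * 1e-4 = 1.20e-05 cm
Step 3: C = 1.035918e-12 * 9.160e-05 / 1.20e-05 = 7.907507e-12 F
Step 4: C = 7907.51 fF

7907.51


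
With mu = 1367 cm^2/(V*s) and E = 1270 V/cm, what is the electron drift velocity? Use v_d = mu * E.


Step 1: v_d = mu * E
Step 2: v_d = 1367 * 1270 = 1736090
Step 3: v_d = 1.74e+06 cm/s

1.74e+06


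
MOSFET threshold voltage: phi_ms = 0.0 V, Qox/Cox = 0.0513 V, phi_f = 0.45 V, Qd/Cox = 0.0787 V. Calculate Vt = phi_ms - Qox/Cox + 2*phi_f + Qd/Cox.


Step 1: Vt = phi_ms - Qox/Cox + 2*phi_f + Qd/Cox
Step 2: Vt = 0.0 - 0.0513 + 2*0.45 + 0.0787
Step 3: Vt = 0.0 - 0.0513 + 0.9 + 0.0787
Step 4: Vt = 0.9274 V

0.9274


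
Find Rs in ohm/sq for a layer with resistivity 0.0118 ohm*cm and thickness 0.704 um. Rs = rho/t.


Step 1: Convert thickness to cm: t = 0.704 um = 7.0400e-05 cm
Step 2: Rs = rho / t = 0.0118 / 7.0400e-05
Step 3: Rs = 167.6 ohm/sq

167.6


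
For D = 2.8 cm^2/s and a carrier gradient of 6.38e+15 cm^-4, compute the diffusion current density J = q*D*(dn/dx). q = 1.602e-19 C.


Step 1: J = q * D * (dn/dx)
Step 2: J = 1.602e-19 * 2.8 * 6.38e+15
Step 3: J = 2.86e-03 A/cm^2

2.86e-03


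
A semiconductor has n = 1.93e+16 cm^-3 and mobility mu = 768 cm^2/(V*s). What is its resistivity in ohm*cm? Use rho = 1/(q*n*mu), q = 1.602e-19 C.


Step 1: sigma = q * n * mu = 1.602e-19 * 1.93e+16 * 768 = 2.37455e+00 S/cm
Step 2: rho = 1 / sigma = 1 / 2.37455e+00 = 0.4211 ohm*cm

0.4211


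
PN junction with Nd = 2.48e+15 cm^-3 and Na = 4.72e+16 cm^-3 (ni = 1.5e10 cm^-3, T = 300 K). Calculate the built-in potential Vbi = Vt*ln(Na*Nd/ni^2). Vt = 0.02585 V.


Step 1: Compute Na*Nd/ni^2 = 4.72e+16 * 2.48e+15 / (1.5e10)^2 = 5.2025e+11
Step 2: ln(5.2025e+11) = 26.9776
Step 3: Vbi = 0.02585 * 26.9776 = 0.697 V

0.697


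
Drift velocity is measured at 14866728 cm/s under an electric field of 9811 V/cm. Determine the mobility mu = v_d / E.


Step 1: mu = v_d / E
Step 2: mu = 14866728 / 9811
Step 3: mu = 1515.31 cm^2/(V*s)

1515.31


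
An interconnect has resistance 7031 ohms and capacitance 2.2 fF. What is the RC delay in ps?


Step 1: tau = R * C
Step 2: tau = 7031 * 2.2 fF = 7031 * 2.2e-15 F
Step 3: tau = 1.54682e-11 s = 15.4682 ps

15.4682


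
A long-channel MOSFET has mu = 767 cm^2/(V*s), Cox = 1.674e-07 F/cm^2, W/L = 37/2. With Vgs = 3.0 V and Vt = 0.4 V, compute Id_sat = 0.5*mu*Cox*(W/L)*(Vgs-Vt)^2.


Step 1: Overdrive voltage Vov = Vgs - Vt = 3.0 - 0.4 = 2.6 V
Step 2: W/L = 37/2 = 18.5
Step 3: Id = 0.5 * 767 * 1.674e-07 * 18.5 * 2.6^2
Step 4: Id = 8.03e-03 A

8.03e-03


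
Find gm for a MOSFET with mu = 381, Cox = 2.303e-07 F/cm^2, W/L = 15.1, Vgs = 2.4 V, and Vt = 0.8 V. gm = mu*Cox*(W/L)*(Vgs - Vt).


Step 1: Vov = Vgs - Vt = 2.4 - 0.8 = 1.6 V
Step 2: gm = mu * Cox * (W/L) * Vov
Step 3: gm = 381 * 2.303e-07 * 15.1 * 1.6 = 2.12e-03 S

2.12e-03


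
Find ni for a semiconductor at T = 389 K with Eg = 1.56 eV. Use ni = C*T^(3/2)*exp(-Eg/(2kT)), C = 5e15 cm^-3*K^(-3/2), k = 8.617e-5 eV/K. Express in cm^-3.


Step 1: Compute kT = 8.617e-5 * 389 = 0.03352013 eV
Step 2: Exponent = -Eg/(2kT) = -1.56/(2*0.03352013) = -23.26960
Step 3: T^(3/2) = 389^1.5 = 7672.28
Step 4: ni = 5e15 * 7672.28 * exp(-23.26960) = 3.01e+09 cm^-3

3.01e+09


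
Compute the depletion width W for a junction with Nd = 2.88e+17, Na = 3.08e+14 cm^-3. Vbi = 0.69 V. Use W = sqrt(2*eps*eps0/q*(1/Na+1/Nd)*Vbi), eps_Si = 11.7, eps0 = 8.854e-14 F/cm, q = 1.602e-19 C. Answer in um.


Step 1: 1/Na + 1/Nd = 1/3.08e+14 + 1/2.88e+17 = 3.25023e-15
Step 2: 2*eps*eps0/q = 2*11.7*8.854e-14/1.602e-19 = 1.293281e+07
Step 3: W^2 = 1.293281e+07 * 3.25023e-15 * 0.69 = 2.90039e-08
Step 4: W = sqrt(2.90039e-08) = 1.703e-04 cm = 1.703 um

1.703


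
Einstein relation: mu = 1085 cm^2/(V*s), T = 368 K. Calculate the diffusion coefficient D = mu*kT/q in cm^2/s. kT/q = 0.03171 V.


Step 1: D = mu * (kT/q)
Step 2: D = 1085 * 0.03171
Step 3: D = 34.41 cm^2/s

34.41


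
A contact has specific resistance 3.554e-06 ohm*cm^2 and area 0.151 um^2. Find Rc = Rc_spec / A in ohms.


Step 1: Convert area to cm^2: 0.151 um^2 = 1.5100e-09 cm^2
Step 2: Rc = Rc_spec / A = 3.554e-06 / 1.5100e-09
Step 3: Rc = 2.35e+03 ohms

2.35e+03


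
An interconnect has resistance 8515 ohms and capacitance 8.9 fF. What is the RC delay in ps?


Step 1: tau = R * C
Step 2: tau = 8515 * 8.9 fF = 8515 * 8.9e-15 F
Step 3: tau = 7.57835e-11 s = 75.7835 ps

75.7835


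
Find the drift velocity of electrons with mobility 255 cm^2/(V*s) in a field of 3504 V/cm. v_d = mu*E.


Step 1: v_d = mu * E
Step 2: v_d = 255 * 3504 = 893520
Step 3: v_d = 8.94e+05 cm/s

8.94e+05


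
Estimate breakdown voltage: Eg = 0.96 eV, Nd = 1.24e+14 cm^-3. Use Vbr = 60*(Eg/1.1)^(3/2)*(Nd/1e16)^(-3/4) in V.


Step 1: Eg/1.1 = 0.96/1.1 = 0.872727
Step 2: (Eg/1.1)^1.5 = 0.872727^1.5 = 0.815300
Step 3: (Nd/1e16)^(-0.75) = (0.0124)^(-0.75) = 26.911242
Step 4: Vbr = 60 * 0.815300 * 26.911242 = 1316.4 V

1316.4


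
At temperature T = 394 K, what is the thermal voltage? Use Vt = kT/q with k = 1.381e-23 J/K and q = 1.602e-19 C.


Step 1: kT = 1.381e-23 * 394 = 5.44114e-21 J
Step 2: Vt = kT/q = 5.44114e-21 / 1.602e-19
Step 3: Vt = 0.03396 V

0.03396


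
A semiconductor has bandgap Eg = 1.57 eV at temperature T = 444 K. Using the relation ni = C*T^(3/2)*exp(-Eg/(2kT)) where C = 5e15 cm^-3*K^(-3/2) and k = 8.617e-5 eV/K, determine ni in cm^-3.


Step 1: Compute kT = 8.617e-5 * 444 = 0.03825948 eV
Step 2: Exponent = -Eg/(2kT) = -1.57/(2*0.03825948) = -20.51779
Step 3: T^(3/2) = 444^1.5 = 9355.66
Step 4: ni = 5e15 * 9355.66 * exp(-20.51779) = 5.74e+10 cm^-3

5.74e+10


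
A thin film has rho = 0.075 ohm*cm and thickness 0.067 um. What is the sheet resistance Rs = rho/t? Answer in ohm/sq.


Step 1: Convert thickness to cm: t = 0.067 um = 6.7000e-06 cm
Step 2: Rs = rho / t = 0.075 / 6.7000e-06
Step 3: Rs = 11194.0 ohm/sq

11194.0


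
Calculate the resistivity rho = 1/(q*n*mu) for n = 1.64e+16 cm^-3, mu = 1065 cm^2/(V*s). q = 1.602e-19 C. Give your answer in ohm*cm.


Step 1: sigma = q * n * mu = 1.602e-19 * 1.64e+16 * 1065 = 2.79805e+00 S/cm
Step 2: rho = 1 / sigma = 1 / 2.79805e+00 = 0.3574 ohm*cm

0.3574


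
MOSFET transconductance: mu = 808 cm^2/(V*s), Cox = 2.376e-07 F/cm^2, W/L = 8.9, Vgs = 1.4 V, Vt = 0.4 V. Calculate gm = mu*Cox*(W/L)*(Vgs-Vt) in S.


Step 1: Vov = Vgs - Vt = 1.4 - 0.4 = 1.0 V
Step 2: gm = mu * Cox * (W/L) * Vov
Step 3: gm = 808 * 2.376e-07 * 8.9 * 1.0 = 1.71e-03 S

1.71e-03


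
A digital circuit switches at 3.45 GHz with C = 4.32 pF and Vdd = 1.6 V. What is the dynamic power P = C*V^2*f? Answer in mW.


Step 1: V^2 = 1.6^2 = 2.56 V^2
Step 2: P = C*V^2*f = 4.32e-12 F * 2.56 * 3.45e9 Hz
Step 3: P = 3.815424e-02 W
Step 4: P = 38.154 mW

38.154


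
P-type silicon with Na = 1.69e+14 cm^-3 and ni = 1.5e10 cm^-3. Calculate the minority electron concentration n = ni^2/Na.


Step 1: Majority hole concentration p ≈ Na = 1.69e+14 cm^-3
Step 2: n = ni^2 / Na = (1.5e10)^2 / 1.69e+14
Step 3: n = 1.33e+06 cm^-3

1.33e+06


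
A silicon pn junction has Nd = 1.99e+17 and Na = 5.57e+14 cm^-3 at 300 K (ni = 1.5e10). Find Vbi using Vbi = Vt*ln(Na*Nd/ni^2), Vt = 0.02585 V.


Step 1: Compute Na*Nd/ni^2 = 5.57e+14 * 1.99e+17 / (1.5e10)^2 = 4.9264e+11
Step 2: ln(4.9264e+11) = 26.9230
Step 3: Vbi = 0.02585 * 26.9230 = 0.696 V

0.696


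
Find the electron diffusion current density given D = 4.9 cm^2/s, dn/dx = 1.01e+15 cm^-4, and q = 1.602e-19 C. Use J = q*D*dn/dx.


Step 1: J = q * D * (dn/dx)
Step 2: J = 1.602e-19 * 4.9 * 1.01e+15
Step 3: J = 7.93e-04 A/cm^2

7.93e-04


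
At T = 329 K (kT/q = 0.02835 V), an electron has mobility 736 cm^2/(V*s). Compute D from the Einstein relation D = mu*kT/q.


Step 1: D = mu * (kT/q)
Step 2: D = 736 * 0.02835
Step 3: D = 20.87 cm^2/s

20.87


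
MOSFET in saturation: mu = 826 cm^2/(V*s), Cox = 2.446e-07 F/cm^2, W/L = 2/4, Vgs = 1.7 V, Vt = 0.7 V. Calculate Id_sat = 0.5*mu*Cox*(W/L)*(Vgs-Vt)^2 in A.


Step 1: Overdrive voltage Vov = Vgs - Vt = 1.7 - 0.7 = 1.0 V
Step 2: W/L = 2/4 = 0.5
Step 3: Id = 0.5 * 826 * 2.446e-07 * 0.5 * 1.0^2
Step 4: Id = 5.05e-05 A

5.05e-05


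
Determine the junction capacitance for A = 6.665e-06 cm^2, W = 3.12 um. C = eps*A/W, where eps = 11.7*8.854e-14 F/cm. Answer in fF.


Step 1: eps_Si = 11.7 * 8.854e-14 = 1.035918e-12 F/cm
Step 2: W in cm = 3.12 * 1e-4 = 3.12e-04 cm
Step 3: C = 1.035918e-12 * 6.665e-06 / 3.12e-04 = 2.212947e-14 F
Step 4: C = 22.13 fF

22.13


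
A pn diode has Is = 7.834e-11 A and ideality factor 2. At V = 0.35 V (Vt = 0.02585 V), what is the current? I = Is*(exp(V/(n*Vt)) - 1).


Step 1: V/(n*Vt) = 0.35/(2*0.02585) = 6.7698
Step 2: exp(6.7698) = 8.7114e+02
Step 3: I = 7.834e-11 * (8.7114e+02 - 1) = 6.82e-08 A

6.82e-08


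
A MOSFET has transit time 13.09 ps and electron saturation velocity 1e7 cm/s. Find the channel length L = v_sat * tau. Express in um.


Step 1: tau in seconds = 13.09 ps * 1e-12 = 1.3090e-11 s
Step 2: L = v_sat * tau = 1e7 * 1.3090e-11 = 1.3090e-04 cm
Step 3: L in um = 1.3090e-04 * 1e4 = 1.309 um

1.309


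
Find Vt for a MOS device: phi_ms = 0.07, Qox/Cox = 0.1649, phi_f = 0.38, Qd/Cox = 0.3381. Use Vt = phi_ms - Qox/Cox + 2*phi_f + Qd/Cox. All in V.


Step 1: Vt = phi_ms - Qox/Cox + 2*phi_f + Qd/Cox
Step 2: Vt = 0.07 - 0.1649 + 2*0.38 + 0.3381
Step 3: Vt = 0.07 - 0.1649 + 0.76 + 0.3381
Step 4: Vt = 1.0032 V

1.0032


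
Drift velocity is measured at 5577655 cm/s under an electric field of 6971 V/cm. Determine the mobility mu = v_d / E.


Step 1: mu = v_d / E
Step 2: mu = 5577655 / 6971
Step 3: mu = 800.12 cm^2/(V*s)

800.12


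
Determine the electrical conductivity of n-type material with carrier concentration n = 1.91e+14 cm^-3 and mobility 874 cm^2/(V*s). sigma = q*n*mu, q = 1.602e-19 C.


Step 1: sigma = q * n * mu
Step 2: sigma = 1.602e-19 * 1.91e+14 * 874
Step 3: sigma = 2.674e-02 S/cm

2.674e-02


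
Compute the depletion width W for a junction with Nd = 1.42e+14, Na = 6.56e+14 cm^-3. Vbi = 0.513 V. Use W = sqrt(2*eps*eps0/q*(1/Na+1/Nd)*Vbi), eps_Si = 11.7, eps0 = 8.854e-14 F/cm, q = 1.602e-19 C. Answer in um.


Step 1: 1/Na + 1/Nd = 1/6.56e+14 + 1/1.42e+14 = 8.56664e-15
Step 2: 2*eps*eps0/q = 2*11.7*8.854e-14/1.602e-19 = 1.293281e+07
Step 3: W^2 = 1.293281e+07 * 8.56664e-15 * 0.513 = 5.68356e-08
Step 4: W = sqrt(5.68356e-08) = 2.384e-04 cm = 2.384 um

2.384


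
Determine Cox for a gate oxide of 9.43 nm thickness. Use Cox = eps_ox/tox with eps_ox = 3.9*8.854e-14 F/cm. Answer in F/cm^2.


Step 1: eps_ox = 3.9 * 8.854e-14 = 3.45306e-13 F/cm
Step 2: tox in cm = 9.43 nm * 1e-7 = 9.4300e-07 cm
Step 3: Cox = 3.45306e-13 / 9.4300e-07 = 3.66e-07 F/cm^2

3.66e-07


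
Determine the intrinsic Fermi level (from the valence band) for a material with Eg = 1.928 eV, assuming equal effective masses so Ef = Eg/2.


Step 1: For an intrinsic semiconductor, the Fermi level sits at midgap.
Step 2: Ef = Eg / 2 = 1.928 / 2 = 0.964 eV

0.964


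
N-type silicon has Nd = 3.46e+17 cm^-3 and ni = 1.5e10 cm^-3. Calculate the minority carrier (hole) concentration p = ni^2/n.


Step 1: Since Nd >> ni, n ≈ Nd = 3.46e+17 cm^-3
Step 2: p = ni^2 / n = (1.5e10)^2 / 3.46e+17
Step 3: p = 2.25e20 / 3.46e+17 = 6.50e+02 cm^-3

6.50e+02


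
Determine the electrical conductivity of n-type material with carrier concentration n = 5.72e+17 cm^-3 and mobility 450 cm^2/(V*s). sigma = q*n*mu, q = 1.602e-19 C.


Step 1: sigma = q * n * mu
Step 2: sigma = 1.602e-19 * 5.72e+17 * 450
Step 3: sigma = 4.124e+01 S/cm

4.124e+01


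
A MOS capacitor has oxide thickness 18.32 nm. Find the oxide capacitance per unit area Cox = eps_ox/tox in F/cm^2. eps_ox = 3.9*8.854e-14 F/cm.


Step 1: eps_ox = 3.9 * 8.854e-14 = 3.45306e-13 F/cm
Step 2: tox in cm = 18.32 nm * 1e-7 = 1.8320e-06 cm
Step 3: Cox = 3.45306e-13 / 1.8320e-06 = 1.88e-07 F/cm^2

1.88e-07


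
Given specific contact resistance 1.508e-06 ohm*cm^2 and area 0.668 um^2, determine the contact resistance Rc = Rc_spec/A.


Step 1: Convert area to cm^2: 0.668 um^2 = 6.6800e-09 cm^2
Step 2: Rc = Rc_spec / A = 1.508e-06 / 6.6800e-09
Step 3: Rc = 2.26e+02 ohms

2.26e+02


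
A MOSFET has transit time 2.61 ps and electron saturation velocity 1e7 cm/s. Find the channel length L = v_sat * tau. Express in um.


Step 1: tau in seconds = 2.61 ps * 1e-12 = 2.6100e-12 s
Step 2: L = v_sat * tau = 1e7 * 2.6100e-12 = 2.6100e-05 cm
Step 3: L in um = 2.6100e-05 * 1e4 = 0.261 um

0.261


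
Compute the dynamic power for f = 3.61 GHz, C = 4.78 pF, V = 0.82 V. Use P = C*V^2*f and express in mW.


Step 1: V^2 = 0.82^2 = 0.6724 V^2
Step 2: P = C*V^2*f = 4.78e-12 F * 0.6724 * 3.61e9 Hz
Step 3: P = 1.160279992e-02 W
Step 4: P = 11.603 mW

11.603


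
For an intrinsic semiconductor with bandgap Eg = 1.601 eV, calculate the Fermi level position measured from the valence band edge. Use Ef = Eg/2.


Step 1: For an intrinsic semiconductor, the Fermi level sits at midgap.
Step 2: Ef = Eg / 2 = 1.601 / 2 = 0.8005 eV

0.8005


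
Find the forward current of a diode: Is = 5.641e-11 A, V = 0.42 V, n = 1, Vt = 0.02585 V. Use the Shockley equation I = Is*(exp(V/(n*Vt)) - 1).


Step 1: V/(n*Vt) = 0.42/(1*0.02585) = 16.2476
Step 2: exp(16.2476) = 1.1383e+07
Step 3: I = 5.641e-11 * (1.1383e+07 - 1) = 6.42e-04 A

6.42e-04


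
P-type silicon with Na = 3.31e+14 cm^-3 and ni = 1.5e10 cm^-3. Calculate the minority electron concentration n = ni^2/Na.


Step 1: Majority hole concentration p ≈ Na = 3.31e+14 cm^-3
Step 2: n = ni^2 / Na = (1.5e10)^2 / 3.31e+14
Step 3: n = 6.80e+05 cm^-3

6.80e+05


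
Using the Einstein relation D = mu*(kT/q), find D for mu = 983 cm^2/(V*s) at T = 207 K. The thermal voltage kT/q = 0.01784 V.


Step 1: D = mu * (kT/q)
Step 2: D = 983 * 0.01784
Step 3: D = 17.54 cm^2/s

17.54


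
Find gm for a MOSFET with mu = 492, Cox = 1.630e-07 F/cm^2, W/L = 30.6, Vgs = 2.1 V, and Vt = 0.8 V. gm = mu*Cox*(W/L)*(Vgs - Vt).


Step 1: Vov = Vgs - Vt = 2.1 - 0.8 = 1.3 V
Step 2: gm = mu * Cox * (W/L) * Vov
Step 3: gm = 492 * 1.630e-07 * 30.6 * 1.3 = 3.19e-03 S

3.19e-03


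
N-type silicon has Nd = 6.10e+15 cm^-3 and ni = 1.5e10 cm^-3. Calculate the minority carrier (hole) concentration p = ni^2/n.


Step 1: Since Nd >> ni, n ≈ Nd = 6.10e+15 cm^-3
Step 2: p = ni^2 / n = (1.5e10)^2 / 6.10e+15
Step 3: p = 2.25e20 / 6.10e+15 = 3.69e+04 cm^-3

3.69e+04


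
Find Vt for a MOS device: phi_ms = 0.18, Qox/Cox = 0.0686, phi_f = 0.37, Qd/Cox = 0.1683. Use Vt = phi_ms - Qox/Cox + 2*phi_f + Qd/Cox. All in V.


Step 1: Vt = phi_ms - Qox/Cox + 2*phi_f + Qd/Cox
Step 2: Vt = 0.18 - 0.0686 + 2*0.37 + 0.1683
Step 3: Vt = 0.18 - 0.0686 + 0.74 + 0.1683
Step 4: Vt = 1.0197 V

1.0197


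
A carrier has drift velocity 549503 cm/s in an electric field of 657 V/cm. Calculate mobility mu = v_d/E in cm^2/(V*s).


Step 1: mu = v_d / E
Step 2: mu = 549503 / 657
Step 3: mu = 836.38 cm^2/(V*s)

836.38


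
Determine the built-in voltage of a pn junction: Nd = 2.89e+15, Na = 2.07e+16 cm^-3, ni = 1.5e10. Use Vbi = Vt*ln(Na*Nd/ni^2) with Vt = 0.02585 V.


Step 1: Compute Na*Nd/ni^2 = 2.07e+16 * 2.89e+15 / (1.5e10)^2 = 2.6588e+11
Step 2: ln(2.6588e+11) = 26.3063
Step 3: Vbi = 0.02585 * 26.3063 = 0.68 V

0.68


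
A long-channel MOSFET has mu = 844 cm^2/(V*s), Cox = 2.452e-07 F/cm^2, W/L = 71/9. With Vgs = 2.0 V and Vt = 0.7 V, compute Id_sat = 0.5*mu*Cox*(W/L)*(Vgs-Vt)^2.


Step 1: Overdrive voltage Vov = Vgs - Vt = 2.0 - 0.7 = 1.3 V
Step 2: W/L = 71/9 = 7.88889
Step 3: Id = 0.5 * 844 * 2.452e-07 * 7.88889 * 1.3^2
Step 4: Id = 1.38e-03 A

1.38e-03


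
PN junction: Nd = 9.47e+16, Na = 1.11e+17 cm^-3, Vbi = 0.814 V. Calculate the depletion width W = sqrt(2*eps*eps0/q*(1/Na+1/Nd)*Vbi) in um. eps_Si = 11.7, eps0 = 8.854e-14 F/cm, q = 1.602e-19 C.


Step 1: 1/Na + 1/Nd = 1/1.11e+17 + 1/9.47e+16 = 1.95687e-17
Step 2: 2*eps*eps0/q = 2*11.7*8.854e-14/1.602e-19 = 1.293281e+07
Step 3: W^2 = 1.293281e+07 * 1.95687e-17 * 0.814 = 2.06006e-10
Step 4: W = sqrt(2.06006e-10) = 1.435e-05 cm = 0.1435 um

0.1435


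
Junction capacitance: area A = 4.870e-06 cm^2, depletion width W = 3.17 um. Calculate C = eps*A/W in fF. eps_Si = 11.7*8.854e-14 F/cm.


Step 1: eps_Si = 11.7 * 8.854e-14 = 1.035918e-12 F/cm
Step 2: W in cm = 3.17 * 1e-4 = 3.17e-04 cm
Step 3: C = 1.035918e-12 * 4.870e-06 / 3.17e-04 = 1.591458e-14 F
Step 4: C = 15.91 fF

15.91


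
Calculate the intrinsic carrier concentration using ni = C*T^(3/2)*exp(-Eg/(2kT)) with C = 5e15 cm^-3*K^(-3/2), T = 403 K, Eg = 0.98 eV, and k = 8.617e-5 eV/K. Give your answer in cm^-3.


Step 1: Compute kT = 8.617e-5 * 403 = 0.03472651 eV
Step 2: Exponent = -Eg/(2kT) = -0.98/(2*0.03472651) = -14.11026
Step 3: T^(3/2) = 403^1.5 = 8090.17
Step 4: ni = 5e15 * 8090.17 * exp(-14.11026) = 3.01e+13 cm^-3

3.01e+13


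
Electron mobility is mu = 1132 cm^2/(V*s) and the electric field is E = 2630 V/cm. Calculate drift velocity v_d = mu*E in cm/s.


Step 1: v_d = mu * E
Step 2: v_d = 1132 * 2630 = 2977160
Step 3: v_d = 2.98e+06 cm/s

2.98e+06


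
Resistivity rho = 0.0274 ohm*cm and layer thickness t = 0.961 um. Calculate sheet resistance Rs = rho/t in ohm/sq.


Step 1: Convert thickness to cm: t = 0.961 um = 9.6100e-05 cm
Step 2: Rs = rho / t = 0.0274 / 9.6100e-05
Step 3: Rs = 285.1 ohm/sq

285.1


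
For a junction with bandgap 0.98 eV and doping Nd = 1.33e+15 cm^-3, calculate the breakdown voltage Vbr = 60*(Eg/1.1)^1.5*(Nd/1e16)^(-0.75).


Step 1: Eg/1.1 = 0.98/1.1 = 0.890909
Step 2: (Eg/1.1)^1.5 = 0.890909^1.5 = 0.840911
Step 3: (Nd/1e16)^(-0.75) = (0.133)^(-0.75) = 4.540579
Step 4: Vbr = 60 * 0.840911 * 4.540579 = 229.1 V

229.1


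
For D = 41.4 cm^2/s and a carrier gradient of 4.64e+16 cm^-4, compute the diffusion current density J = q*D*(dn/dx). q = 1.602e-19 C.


Step 1: J = q * D * (dn/dx)
Step 2: J = 1.602e-19 * 41.4 * 4.64e+16
Step 3: J = 3.08e-01 A/cm^2

3.08e-01


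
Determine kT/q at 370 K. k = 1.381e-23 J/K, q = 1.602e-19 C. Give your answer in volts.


Step 1: kT = 1.381e-23 * 370 = 5.1097e-21 J
Step 2: Vt = kT/q = 5.1097e-21 / 1.602e-19
Step 3: Vt = 0.0319 V

0.0319


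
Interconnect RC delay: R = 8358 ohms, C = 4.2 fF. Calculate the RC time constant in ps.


Step 1: tau = R * C
Step 2: tau = 8358 * 4.2 fF = 8358 * 4.2e-15 F
Step 3: tau = 3.51036e-11 s = 35.1036 ps

35.1036


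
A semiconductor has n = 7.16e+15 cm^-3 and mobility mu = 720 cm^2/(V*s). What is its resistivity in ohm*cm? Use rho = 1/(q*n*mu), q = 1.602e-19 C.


Step 1: sigma = q * n * mu = 1.602e-19 * 7.16e+15 * 720 = 8.25863e-01 S/cm
Step 2: rho = 1 / sigma = 1 / 8.25863e-01 = 1.211 ohm*cm

1.211


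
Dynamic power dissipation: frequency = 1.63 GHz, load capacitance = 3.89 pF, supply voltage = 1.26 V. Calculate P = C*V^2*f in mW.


Step 1: V^2 = 1.26^2 = 1.5876 V^2
Step 2: P = C*V^2*f = 3.89e-12 F * 1.5876 * 1.63e9 Hz
Step 3: P = 1.006649532e-02 W
Step 4: P = 10.066 mW

10.066


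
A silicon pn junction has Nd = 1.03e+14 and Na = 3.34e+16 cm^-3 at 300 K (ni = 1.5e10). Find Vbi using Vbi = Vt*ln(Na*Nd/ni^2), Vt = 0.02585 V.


Step 1: Compute Na*Nd/ni^2 = 3.34e+16 * 1.03e+14 / (1.5e10)^2 = 1.5290e+10
Step 2: ln(1.5290e+10) = 23.4505
Step 3: Vbi = 0.02585 * 23.4505 = 0.606 V

0.606


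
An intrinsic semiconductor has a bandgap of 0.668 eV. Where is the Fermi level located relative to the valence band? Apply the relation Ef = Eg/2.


Step 1: For an intrinsic semiconductor, the Fermi level sits at midgap.
Step 2: Ef = Eg / 2 = 0.668 / 2 = 0.334 eV

0.334


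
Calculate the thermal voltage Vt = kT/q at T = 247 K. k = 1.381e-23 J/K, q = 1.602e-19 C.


Step 1: kT = 1.381e-23 * 247 = 3.41107e-21 J
Step 2: Vt = kT/q = 3.41107e-21 / 1.602e-19
Step 3: Vt = 0.02129 V

0.02129


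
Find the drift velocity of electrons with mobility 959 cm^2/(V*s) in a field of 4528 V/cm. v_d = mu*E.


Step 1: v_d = mu * E
Step 2: v_d = 959 * 4528 = 4342352
Step 3: v_d = 4.34e+06 cm/s

4.34e+06


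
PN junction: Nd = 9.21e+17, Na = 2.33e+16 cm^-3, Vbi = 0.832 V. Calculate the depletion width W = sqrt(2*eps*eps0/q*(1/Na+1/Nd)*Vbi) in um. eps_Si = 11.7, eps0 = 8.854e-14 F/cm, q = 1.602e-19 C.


Step 1: 1/Na + 1/Nd = 1/2.33e+16 + 1/9.21e+17 = 4.40042e-17
Step 2: 2*eps*eps0/q = 2*11.7*8.854e-14/1.602e-19 = 1.293281e+07
Step 3: W^2 = 1.293281e+07 * 4.40042e-17 * 0.832 = 4.73490e-10
Step 4: W = sqrt(4.73490e-10) = 2.176e-05 cm = 0.2176 um

0.2176


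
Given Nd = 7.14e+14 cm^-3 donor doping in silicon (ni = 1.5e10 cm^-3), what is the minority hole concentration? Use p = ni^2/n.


Step 1: Since Nd >> ni, n ≈ Nd = 7.14e+14 cm^-3
Step 2: p = ni^2 / n = (1.5e10)^2 / 7.14e+14
Step 3: p = 2.25e20 / 7.14e+14 = 3.15e+05 cm^-3

3.15e+05


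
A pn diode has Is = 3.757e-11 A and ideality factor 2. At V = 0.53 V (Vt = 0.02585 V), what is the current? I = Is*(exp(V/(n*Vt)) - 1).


Step 1: V/(n*Vt) = 0.53/(2*0.02585) = 10.2515
Step 2: exp(10.2515) = 2.8325e+04
Step 3: I = 3.757e-11 * (2.8325e+04 - 1) = 1.06e-06 A

1.06e-06


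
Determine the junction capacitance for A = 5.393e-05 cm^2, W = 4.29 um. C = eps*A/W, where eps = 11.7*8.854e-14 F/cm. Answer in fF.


Step 1: eps_Si = 11.7 * 8.854e-14 = 1.035918e-12 F/cm
Step 2: W in cm = 4.29 * 1e-4 = 4.29e-04 cm
Step 3: C = 1.035918e-12 * 5.393e-05 / 4.29e-04 = 1.302262e-13 F
Step 4: C = 130.23 fF

130.23


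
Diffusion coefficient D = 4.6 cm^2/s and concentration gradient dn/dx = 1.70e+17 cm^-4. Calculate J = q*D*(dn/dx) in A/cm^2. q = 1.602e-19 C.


Step 1: J = q * D * (dn/dx)
Step 2: J = 1.602e-19 * 4.6 * 1.70e+17
Step 3: J = 1.25e-01 A/cm^2

1.25e-01


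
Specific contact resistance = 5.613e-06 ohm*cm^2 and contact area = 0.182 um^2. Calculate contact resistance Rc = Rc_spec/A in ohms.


Step 1: Convert area to cm^2: 0.182 um^2 = 1.8200e-09 cm^2
Step 2: Rc = Rc_spec / A = 5.613e-06 / 1.8200e-09
Step 3: Rc = 3.08e+03 ohms

3.08e+03
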